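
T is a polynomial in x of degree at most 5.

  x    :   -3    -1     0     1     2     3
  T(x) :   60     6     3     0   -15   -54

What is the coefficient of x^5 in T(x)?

Write T(x) = ax^5 + bx^4 + cx³ + dx² + ex + p; the 6 given values yield a linear system in the 6 coefficients.
Solving, the top 2 coefficients vanish, and T(x) = -2x³ - x + 3.
The coefficient of x^5 is 0.

0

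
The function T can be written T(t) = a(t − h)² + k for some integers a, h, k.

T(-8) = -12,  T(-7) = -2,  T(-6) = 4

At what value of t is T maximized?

-5

First differences 10, 6; second difference -4 = 2a, so a = -2.
Expanding, the t-coefficient is −2ah = 4h; matching it to the data gives h = -5, and then k = 6.
So T(t) = -2(t + 5)² + 6.
Hence h = -5.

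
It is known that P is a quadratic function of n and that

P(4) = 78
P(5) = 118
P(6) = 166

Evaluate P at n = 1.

6

Write P(n) = an² + bn + c; the 3 given values yield a linear system in the 3 coefficients.
Solving, P(n) = 4n² + 4n - 2.
Then P(1) = 6.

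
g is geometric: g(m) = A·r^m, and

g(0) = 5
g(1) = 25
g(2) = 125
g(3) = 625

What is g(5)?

Consecutive ratio: 25/5 = 5, and 125/25 = 5, so r = 5.
Then A·5^0 = 5 gives A = 5, and g(m) = 5·5^m.
g(5) = 5·5^5 = 15625.

15625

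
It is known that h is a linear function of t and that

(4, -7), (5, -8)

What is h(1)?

-4

Write h(t) = at + b; the 2 given values yield a linear system in the 2 coefficients.
Solving, h(t) = -t - 3.
Then h(1) = -4.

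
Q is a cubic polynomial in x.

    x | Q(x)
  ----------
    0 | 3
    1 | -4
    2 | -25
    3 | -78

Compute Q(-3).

Write Q(x) = ax³ + bx² + cx + d; the 4 given values yield a linear system in the 4 coefficients.
Solving, Q(x) = -3x³ + 2x² - 6x + 3.
Then Q(-3) = 120.

120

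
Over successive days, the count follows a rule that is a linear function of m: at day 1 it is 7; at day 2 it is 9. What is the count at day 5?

15

Write the value at m as h(m).
Write h(m) = am + b; the 2 given values yield a linear system in the 2 coefficients.
Solving, h(m) = 2m + 5.
Then h(5) = 15.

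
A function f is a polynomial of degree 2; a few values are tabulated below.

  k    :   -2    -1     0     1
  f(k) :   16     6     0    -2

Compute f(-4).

First differences: -10, -6, -2. Second differences: 4, 4.
Level-2 differences are constant, so f has degree 2.
Fitting a degree-2 polynomial gives f(k) = 2k² - 4k.
Then f(-4) = 48.

48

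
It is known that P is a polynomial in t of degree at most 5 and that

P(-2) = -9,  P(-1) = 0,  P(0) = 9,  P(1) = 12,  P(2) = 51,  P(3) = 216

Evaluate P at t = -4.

Write P(t) = at^5 + bt^4 + ct³ + dt² + et + p; the 6 given values yield a linear system in the 6 coefficients.
Solving, the leading coefficient vanishes, and P(t) = 2t^4 + 3t³ - 5t² + 3t + 9.
Then P(-4) = 237.

237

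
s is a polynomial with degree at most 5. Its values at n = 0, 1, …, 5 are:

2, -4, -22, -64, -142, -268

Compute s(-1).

8

First differences: -6, -18, -42, -78, -126. Second differences: -12, -24, -36, -48. Third differences: -12, -12, -12.
Level-3 differences are constant, so s has degree 3.
Fitting a degree-3 polynomial gives s(n) = -2n³ - 4n + 2.
Then s(-1) = 8.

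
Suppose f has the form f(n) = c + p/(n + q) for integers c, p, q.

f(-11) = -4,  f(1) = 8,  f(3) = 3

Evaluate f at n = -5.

(f(n) − c)(n + q) = p for each data point; the three points give a linear system in c and q, then p follows.
Solving: c = -2, q = 1, p = 20, so f(n) = -2 + 20/(n + 1).
Then f(-5) = -2 + 20/(-4) = -7.

-7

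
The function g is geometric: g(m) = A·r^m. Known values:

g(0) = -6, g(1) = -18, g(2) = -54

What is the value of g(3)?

-162

Consecutive ratio: -18/(-6) = 3, and -54/(-18) = 3, so r = 3.
Then A·3^0 = -6 gives A = -6, and g(m) = -6·3^m.
g(3) = -6·3^3 = -162.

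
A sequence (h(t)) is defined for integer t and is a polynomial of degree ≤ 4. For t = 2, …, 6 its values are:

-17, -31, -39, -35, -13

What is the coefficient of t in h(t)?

First differences: -14, -8, 4, 22. Second differences: 6, 12, 18. Third differences: 6, 6.
Level-3 differences are constant, so h has degree 3.
Fitting a degree-3 polynomial gives h(t) = t³ - 6t² - 3t + 5.
The coefficient of t is -3.

-3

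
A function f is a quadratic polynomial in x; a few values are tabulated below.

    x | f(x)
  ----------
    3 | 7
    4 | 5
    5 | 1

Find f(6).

Write f(x) = ax² + bx + c; the 3 given values yield a linear system in the 3 coefficients.
Solving, f(x) = -x² + 5x + 1.
Then f(6) = -5.

-5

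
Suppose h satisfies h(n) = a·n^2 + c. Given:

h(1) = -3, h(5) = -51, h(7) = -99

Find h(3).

From h(1) = -3 and h(5) = -51: 1a + c = -3 and 25a + c = -51.
Subtracting: 24a = -48, so a = -2; then c = -3 − (-2)·1 = -1.
So h(n) = -2n² − 1, and h(3) = -19.

-19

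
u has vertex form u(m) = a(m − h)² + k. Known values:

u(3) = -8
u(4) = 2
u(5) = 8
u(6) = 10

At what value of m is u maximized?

First differences 10, 6, 2; second difference -4 = 2a, so a = -2.
Expanding, the m-coefficient is −2ah = 4h; matching it to the data gives h = 6, and then k = 10.
So u(m) = -2(m − 6)² + 10.
Hence h = 6.

6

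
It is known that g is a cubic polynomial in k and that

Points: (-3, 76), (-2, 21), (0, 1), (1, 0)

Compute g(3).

-74

Write g(k) = ak³ + bk² + ck + d; the 4 given values yield a linear system in the 4 coefficients.
Solving, g(k) = -3k³ + 2k + 1.
Then g(3) = -74.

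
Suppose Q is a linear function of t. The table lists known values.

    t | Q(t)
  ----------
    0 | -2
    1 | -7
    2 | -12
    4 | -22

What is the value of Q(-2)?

8

Write Q(t) = at + b; the 4 given values yield a linear system in the 2 coefficients.
Solving, Q(t) = -5t - 2.
Then Q(-2) = 8.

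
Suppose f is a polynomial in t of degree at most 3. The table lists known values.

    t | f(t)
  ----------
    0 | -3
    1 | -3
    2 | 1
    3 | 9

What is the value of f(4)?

21

Write f(t) = at³ + bt² + ct + d; the 4 given values yield a linear system in the 4 coefficients.
Solving, the leading coefficient vanishes, and f(t) = 2t² - 2t - 3.
Then f(4) = 21.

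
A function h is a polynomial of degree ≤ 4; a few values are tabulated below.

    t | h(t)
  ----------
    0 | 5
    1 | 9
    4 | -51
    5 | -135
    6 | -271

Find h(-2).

Write h(t) = at^4 + bt³ + ct² + dt + e; the 5 given values yield a linear system in the 5 coefficients.
Solving, the leading coefficient vanishes, and h(t) = -2t³ + 4t² + 2t + 5.
Then h(-2) = 33.

33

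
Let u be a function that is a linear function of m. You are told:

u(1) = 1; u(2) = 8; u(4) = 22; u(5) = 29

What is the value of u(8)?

50

Write u(m) = am + b; the 4 given values yield a linear system in the 2 coefficients.
Solving, u(m) = 7m - 6.
Then u(8) = 50.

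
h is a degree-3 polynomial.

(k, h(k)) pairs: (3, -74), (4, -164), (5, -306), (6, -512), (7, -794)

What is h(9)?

Write h(k) = ak³ + bk² + ck + d; the 5 given values yield a linear system in the 4 coefficients.
Solving, h(k) = -2k³ - 2k² - 2k + 4.
Then h(9) = -1634.

-1634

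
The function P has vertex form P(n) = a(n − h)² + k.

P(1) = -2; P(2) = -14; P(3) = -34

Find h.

First differences -12, -20; second difference -8 = 2a, so a = -4.
Expanding, the n-coefficient is −2ah = 8h; matching it to the data gives h = 0, and then k = 2.
So P(n) = -4(n + 0)² + 2.
Hence h = 0.

0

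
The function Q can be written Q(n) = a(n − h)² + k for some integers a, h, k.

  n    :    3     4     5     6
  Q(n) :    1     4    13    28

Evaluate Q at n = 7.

49

First differences 3, 9, 15; second difference 6 = 2a, so a = 3.
Expanding, the n-coefficient is −2ah = -6h; matching it to the data gives h = 3, and then k = 1.
So Q(n) = 3(n − 3)² + 1.
Q(7) = 3·4² + 1 = 49.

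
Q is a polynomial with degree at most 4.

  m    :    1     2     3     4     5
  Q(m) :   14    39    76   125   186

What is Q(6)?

259

Write Q(m) = am^4 + bm³ + cm² + dm + e; the 5 given values yield a linear system in the 5 coefficients.
Solving, the top 2 coefficients vanish, and Q(m) = 6m² + 7m + 1.
Then Q(6) = 259.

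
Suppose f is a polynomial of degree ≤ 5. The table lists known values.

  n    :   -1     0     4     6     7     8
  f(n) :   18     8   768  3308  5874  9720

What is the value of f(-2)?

60

Write f(n) = an^5 + bn^4 + cn³ + dn² + en + p; the 6 given values yield a linear system in the 6 coefficients.
Solving, the leading coefficient vanishes, and f(n) = 2n^4 + 2n³ + 8n² - 2n + 8.
Then f(-2) = 60.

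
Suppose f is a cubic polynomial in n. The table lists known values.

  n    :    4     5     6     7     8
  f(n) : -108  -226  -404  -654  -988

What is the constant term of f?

4

First differences: -118, -178, -250, -334. Second differences: -60, -72, -84. Third differences: -12, -12.
Level-3 differences are constant, so f has degree 3.
Fitting a degree-3 polynomial gives f(n) = -2n³ + 4n + 4.
The constant term is f(0) = 4.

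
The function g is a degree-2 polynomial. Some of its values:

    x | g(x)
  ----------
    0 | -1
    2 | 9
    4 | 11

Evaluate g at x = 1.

5

Write g(x) = ax² + bx + c; the 3 given values yield a linear system in the 3 coefficients.
Solving, g(x) = -x² + 7x - 1.
Then g(1) = 5.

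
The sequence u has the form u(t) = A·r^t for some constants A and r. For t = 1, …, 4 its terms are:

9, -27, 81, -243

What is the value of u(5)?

729

Consecutive ratio: -27/9 = -3, and 81/(-27) = -3, so r = -3.
Then A·(-3)^1 = 9 gives A = -3, and u(t) = -3·(-3)^t.
u(5) = -3·(-3)^5 = 729.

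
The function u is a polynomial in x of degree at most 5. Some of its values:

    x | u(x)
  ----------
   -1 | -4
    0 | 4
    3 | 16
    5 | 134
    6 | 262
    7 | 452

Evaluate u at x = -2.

Write u(x) = ax^5 + bx^4 + cx³ + dx² + ex + p; the 6 given values yield a linear system in the 6 coefficients.
Solving, the top 2 coefficients vanish, and u(x) = 2x³ - 5x² + x + 4.
Then u(-2) = -34.

-34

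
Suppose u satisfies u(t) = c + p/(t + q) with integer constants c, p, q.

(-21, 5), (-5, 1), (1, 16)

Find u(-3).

-4

(u(t) − c)(t + q) = p for each data point; the three points give a linear system in c and q, then p follows.
Solving: c = 6, q = 1, p = 20, so u(t) = 6 + 20/(t + 1).
Then u(-3) = 6 + 20/(-2) = -4.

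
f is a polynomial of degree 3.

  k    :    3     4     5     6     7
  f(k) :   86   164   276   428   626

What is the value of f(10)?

1556

First differences: 78, 112, 152, 198. Second differences: 34, 40, 46. Third differences: 6, 6.
Level-3 differences are constant, so f has degree 3.
Fitting a degree-3 polynomial gives f(k) = k³ + 5k² + 6k - 4.
Then f(10) = 1556.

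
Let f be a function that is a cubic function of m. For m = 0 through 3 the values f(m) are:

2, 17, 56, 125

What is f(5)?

Write f(m) = am³ + bm² + cm + d; the 4 given values yield a linear system in the 4 coefficients.
Solving, f(m) = m³ + 9m² + 5m + 2.
Then f(5) = 377.

377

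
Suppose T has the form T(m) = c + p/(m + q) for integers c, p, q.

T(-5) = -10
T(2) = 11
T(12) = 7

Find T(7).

8

(T(m) − c)(m + q) = p for each data point; the three points give a linear system in c and q, then p follows.
Solving: c = 5, q = 3, p = 30, so T(m) = 5 + 30/(m + 3).
Then T(7) = 5 + 30/10 = 8.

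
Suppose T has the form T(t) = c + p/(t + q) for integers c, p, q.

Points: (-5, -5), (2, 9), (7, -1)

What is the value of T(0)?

-15

(T(t) − c)(t + q) = p for each data point; the three points give a linear system in c and q, then p follows.
Solving: c = -3, q = -1, p = 12, so T(t) = -3 + 12/(t − 1).
Then T(0) = -3 + 12/(-1) = -15.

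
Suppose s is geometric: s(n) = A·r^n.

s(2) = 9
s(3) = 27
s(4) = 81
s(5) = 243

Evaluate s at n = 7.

Consecutive ratio: 27/9 = 3, and 81/27 = 3, so r = 3.
Then A·3^2 = 9 gives A = 1, and s(n) = 1·3^n.
s(7) = 1·3^7 = 2187.

2187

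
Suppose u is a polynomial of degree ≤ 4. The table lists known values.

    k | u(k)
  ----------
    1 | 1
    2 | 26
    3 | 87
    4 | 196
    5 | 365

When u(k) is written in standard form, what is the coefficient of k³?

2

Write u(k) = ak^4 + bk³ + ck² + dk + e; the 5 given values yield a linear system in the 5 coefficients.
Solving, the leading coefficient vanishes, and u(k) = 2k³ + 6k² - 7k.
The coefficient of k³ is 2.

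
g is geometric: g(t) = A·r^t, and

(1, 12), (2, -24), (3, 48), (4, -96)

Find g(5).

192

Consecutive ratio: -24/12 = -2, and 48/(-24) = -2, so r = -2.
Then A·(-2)^1 = 12 gives A = -6, and g(t) = -6·(-2)^t.
g(5) = -6·(-2)^5 = 192.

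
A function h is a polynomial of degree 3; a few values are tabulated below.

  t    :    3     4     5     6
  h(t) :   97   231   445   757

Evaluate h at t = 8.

Write h(t) = at³ + bt² + ct + d; the 4 given values yield a linear system in the 4 coefficients.
Solving, h(t) = 3t³ + 4t² - 5t - 5.
Then h(8) = 1747.

1747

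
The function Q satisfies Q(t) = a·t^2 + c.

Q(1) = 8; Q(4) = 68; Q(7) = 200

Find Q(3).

40

From Q(1) = 8 and Q(4) = 68: 1a + c = 8 and 16a + c = 68.
Subtracting: 15a = 60, so a = 4; then c = 8 − 4·1 = 4.
So Q(t) = 4t² + 4, and Q(3) = 40.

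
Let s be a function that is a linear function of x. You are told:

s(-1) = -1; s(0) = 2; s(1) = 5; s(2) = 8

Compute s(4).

14

First differences: 3, 3, 3.
Level-1 differences are constant, so s has degree 1.
Fitting a degree-1 polynomial gives s(x) = 3x + 2.
Then s(4) = 14.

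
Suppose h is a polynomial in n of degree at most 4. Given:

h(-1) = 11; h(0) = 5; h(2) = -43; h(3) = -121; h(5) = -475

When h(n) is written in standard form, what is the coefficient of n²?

Write h(n) = an^4 + bn³ + cn² + dn + e; the 5 given values yield a linear system in the 5 coefficients.
Solving, the leading coefficient vanishes, and h(n) = -3n³ - 3n² - 6n + 5.
The coefficient of n² is -3.

-3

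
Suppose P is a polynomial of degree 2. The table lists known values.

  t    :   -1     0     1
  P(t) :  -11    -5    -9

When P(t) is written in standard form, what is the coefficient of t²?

-5

Write P(t) = at² + bt + c; the 3 given values yield a linear system in the 3 coefficients.
Solving, P(t) = -5t² + t - 5.
The coefficient of t² is -5.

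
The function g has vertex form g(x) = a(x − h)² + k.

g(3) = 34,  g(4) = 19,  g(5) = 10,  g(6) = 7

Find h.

First differences -15, -9, -3; second difference 6 = 2a, so a = 3.
Expanding, the x-coefficient is −2ah = -6h; matching it to the data gives h = 6, and then k = 7.
So g(x) = 3(x − 6)² + 7.
Hence h = 6.

6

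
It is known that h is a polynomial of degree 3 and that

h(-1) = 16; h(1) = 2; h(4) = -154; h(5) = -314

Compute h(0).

6

Write h(k) = ak³ + bk² + ck + d; the 4 given values yield a linear system in the 4 coefficients.
Solving, h(k) = -3k³ + 3k² - 4k + 6.
Then h(0) = 6.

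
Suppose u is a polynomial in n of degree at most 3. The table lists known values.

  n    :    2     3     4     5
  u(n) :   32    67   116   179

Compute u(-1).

First differences: 35, 49, 63. Second differences: 14, 14.
Level-2 differences are constant, so u has degree 2.
Fitting a degree-2 polynomial gives u(n) = 7n² + 4.
Then u(-1) = 11.

11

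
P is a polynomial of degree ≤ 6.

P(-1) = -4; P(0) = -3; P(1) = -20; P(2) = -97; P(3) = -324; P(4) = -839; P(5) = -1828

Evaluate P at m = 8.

Write P(m) = am^6 + bm^5 + cm^4 + dm³ + em² + pm + q; the 7 given values yield a linear system in the 7 coefficients.
Solving, the top 2 coefficients vanish, and P(m) = -2m^4 - 3m³ - 7m² - 5m - 3.
Then P(8) = -10219.

-10219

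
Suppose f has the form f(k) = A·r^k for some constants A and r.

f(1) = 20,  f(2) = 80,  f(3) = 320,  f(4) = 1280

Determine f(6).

Consecutive ratio: 80/20 = 4, and 320/80 = 4, so r = 4.
Then A·4^1 = 20 gives A = 5, and f(k) = 5·4^k.
f(6) = 5·4^6 = 20480.

20480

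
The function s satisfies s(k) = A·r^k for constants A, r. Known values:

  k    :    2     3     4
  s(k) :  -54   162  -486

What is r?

Consecutive ratio: 162/(-54) = -3, and -486/162 = -3, so r = -3.
Then A·(-3)^2 = -54 gives A = -6, and s(k) = -6·(-3)^k.

-3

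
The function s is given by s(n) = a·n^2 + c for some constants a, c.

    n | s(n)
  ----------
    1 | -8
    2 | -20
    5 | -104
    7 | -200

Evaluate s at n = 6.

From s(1) = -8 and s(2) = -20: 1a + c = -8 and 4a + c = -20.
Subtracting: 3a = -12, so a = -4; then c = -8 − (-4)·1 = -4.
So s(n) = -4n² − 4, and s(6) = -148.

-148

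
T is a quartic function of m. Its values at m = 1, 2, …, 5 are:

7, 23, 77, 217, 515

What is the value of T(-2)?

67

Write T(m) = am^4 + bm³ + cm² + dm + e; the 5 given values yield a linear system in the 5 coefficients.
Solving, T(m) = m^4 - 2m³ + 6m² - 3m + 5.
Then T(-2) = 67.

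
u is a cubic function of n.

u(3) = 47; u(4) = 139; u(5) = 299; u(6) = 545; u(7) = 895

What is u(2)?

First differences: 92, 160, 246, 350. Second differences: 68, 86, 104. Third differences: 18, 18.
Level-3 differences are constant, so u has degree 3.
Fitting a degree-3 polynomial gives u(n) = 3n³ - 2n² - 5n - 1.
Then u(2) = 5.

5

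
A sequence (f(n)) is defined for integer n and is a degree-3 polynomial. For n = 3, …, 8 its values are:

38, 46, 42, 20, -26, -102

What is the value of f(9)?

Write f(n) = an³ + bn² + cn + d; the 6 given values yield a linear system in the 4 coefficients.
Solving, f(n) = -n³ + 6n² + 3n + 2.
Then f(9) = -214.

-214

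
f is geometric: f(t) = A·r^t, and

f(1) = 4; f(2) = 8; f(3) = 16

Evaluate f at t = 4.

Consecutive ratio: 8/4 = 2, and 16/8 = 2, so r = 2.
Then A·2^1 = 4 gives A = 2, and f(t) = 2·2^t.
f(4) = 2·2^4 = 32.

32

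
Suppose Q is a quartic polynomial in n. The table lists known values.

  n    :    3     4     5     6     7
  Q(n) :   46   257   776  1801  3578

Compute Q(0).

Write Q(n) = an^4 + bn³ + cn² + dn + e; the 5 given values yield a linear system in the 5 coefficients.
Solving, Q(n) = 2n^4 - 3n³ - 4n² + 1.
Then Q(0) = 1.

1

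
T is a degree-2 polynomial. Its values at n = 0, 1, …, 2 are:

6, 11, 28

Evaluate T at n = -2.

32

Write T(n) = an² + bn + c; the 3 given values yield a linear system in the 3 coefficients.
Solving, T(n) = 6n² - n + 6.
Then T(-2) = 32.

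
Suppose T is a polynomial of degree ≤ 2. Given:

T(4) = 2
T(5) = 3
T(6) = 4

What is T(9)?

7

First differences: 1, 1.
Level-1 differences are constant, so T has degree 1.
Fitting a degree-1 polynomial gives T(m) = m - 2.
Then T(9) = 7.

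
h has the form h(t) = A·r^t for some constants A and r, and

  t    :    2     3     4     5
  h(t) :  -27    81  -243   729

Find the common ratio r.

Consecutive ratio: 81/(-27) = -3, and -243/81 = -3, so r = -3.
Then A·(-3)^2 = -27 gives A = -3, and h(t) = -3·(-3)^t.

-3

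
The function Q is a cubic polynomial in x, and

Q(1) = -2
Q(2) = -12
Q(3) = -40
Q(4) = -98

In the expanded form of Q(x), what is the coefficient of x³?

Write Q(x) = ax³ + bx² + cx + d; the 4 given values yield a linear system in the 4 coefficients.
Solving, Q(x) = -2x³ + 3x² - 5x + 2.
The coefficient of x³ is -2.

-2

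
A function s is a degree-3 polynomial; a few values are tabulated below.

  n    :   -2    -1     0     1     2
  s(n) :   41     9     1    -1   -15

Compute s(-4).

249

Write s(n) = an³ + bn² + cn + d; the 5 given values yield a linear system in the 4 coefficients.
Solving, s(n) = -3n³ + 3n² - 2n + 1.
Then s(-4) = 249.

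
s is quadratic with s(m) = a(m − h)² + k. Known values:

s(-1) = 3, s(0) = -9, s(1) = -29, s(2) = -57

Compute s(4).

First differences -12, -20, -28; second difference -8 = 2a, so a = -4.
Expanding, the m-coefficient is −2ah = 8h; matching it to the data gives h = -2, and then k = 7.
So s(m) = -4(m + 2)² + 7.
s(4) = -4·6² + 7 = -137.

-137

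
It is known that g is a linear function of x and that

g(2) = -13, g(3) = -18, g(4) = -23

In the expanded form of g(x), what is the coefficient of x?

Write g(x) = ax + b; the 3 given values yield a linear system in the 2 coefficients.
Solving, g(x) = -5x - 3.
The coefficient of x is -5.

-5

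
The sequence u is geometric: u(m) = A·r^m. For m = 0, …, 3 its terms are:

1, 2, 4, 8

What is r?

Consecutive ratio: 2/1 = 2, and 4/2 = 2, so r = 2.
Then A·2^0 = 1 gives A = 1, and u(m) = 1·2^m.

2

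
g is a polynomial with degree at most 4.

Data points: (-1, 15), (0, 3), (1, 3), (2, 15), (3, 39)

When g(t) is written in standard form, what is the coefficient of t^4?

Write g(t) = at^4 + bt³ + ct² + dt + e; the 5 given values yield a linear system in the 5 coefficients.
Solving, the top 2 coefficients vanish, and g(t) = 6t² - 6t + 3.
The coefficient of t^4 is 0.

0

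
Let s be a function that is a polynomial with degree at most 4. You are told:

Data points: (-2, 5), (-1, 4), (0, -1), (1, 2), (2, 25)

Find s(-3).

-10

First differences: -1, -5, 3, 23. Second differences: -4, 8, 20. Third differences: 12, 12.
Level-3 differences are constant, so s has degree 3.
Fitting a degree-3 polynomial gives s(t) = 2t³ + 4t² - 3t - 1.
Then s(-3) = -10.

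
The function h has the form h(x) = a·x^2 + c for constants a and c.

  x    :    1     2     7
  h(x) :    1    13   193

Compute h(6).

From h(1) = 1 and h(2) = 13: 1a + c = 1 and 4a + c = 13.
Subtracting: 3a = 12, so a = 4; then c = 1 − 4·1 = -3.
So h(x) = 4x² − 3, and h(6) = 141.

141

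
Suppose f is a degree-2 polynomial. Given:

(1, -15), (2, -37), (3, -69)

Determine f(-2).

Write f(m) = am² + bm + c; the 3 given values yield a linear system in the 3 coefficients.
Solving, f(m) = -5m² - 7m - 3.
Then f(-2) = -9.

-9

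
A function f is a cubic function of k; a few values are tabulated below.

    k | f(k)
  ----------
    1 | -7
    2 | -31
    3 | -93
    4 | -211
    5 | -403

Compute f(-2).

17

Write f(k) = ak³ + bk² + ck + d; the 5 given values yield a linear system in the 4 coefficients.
Solving, f(k) = -3k³ - k² - 3.
Then f(-2) = 17.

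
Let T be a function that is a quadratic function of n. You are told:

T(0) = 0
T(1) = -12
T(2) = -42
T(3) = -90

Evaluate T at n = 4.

-156

First differences: -12, -30, -48. Second differences: -18, -18.
Level-2 differences are constant, so T has degree 2.
Fitting a degree-2 polynomial gives T(n) = -9n² - 3n.
Then T(4) = -156.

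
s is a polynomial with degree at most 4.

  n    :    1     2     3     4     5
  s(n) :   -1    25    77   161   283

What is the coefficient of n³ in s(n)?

Write s(n) = an^4 + bn³ + cn² + dn + e; the 5 given values yield a linear system in the 5 coefficients.
Solving, the leading coefficient vanishes, and s(n) = n³ + 7n² - 2n - 7.
The coefficient of n³ is 1.

1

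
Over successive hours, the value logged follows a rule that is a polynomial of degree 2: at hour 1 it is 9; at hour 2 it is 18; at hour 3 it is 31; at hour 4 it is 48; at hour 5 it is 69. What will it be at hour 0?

Write the value at n as u(n).
Write u(n) = an² + bn + c; the 5 given values yield a linear system in the 3 coefficients.
Solving, u(n) = 2n² + 3n + 4.
Then u(0) = 4.

4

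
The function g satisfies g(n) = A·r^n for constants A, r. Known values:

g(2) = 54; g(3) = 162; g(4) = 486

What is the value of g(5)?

Consecutive ratio: 162/54 = 3, and 486/162 = 3, so r = 3.
Then A·3^2 = 54 gives A = 6, and g(n) = 6·3^n.
g(5) = 6·3^5 = 1458.

1458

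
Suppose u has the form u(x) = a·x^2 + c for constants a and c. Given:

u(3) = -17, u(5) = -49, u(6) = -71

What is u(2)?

-7

From u(3) = -17 and u(5) = -49: 9a + c = -17 and 25a + c = -49.
Subtracting: 16a = -32, so a = -2; then c = -17 − (-2)·9 = 1.
So u(x) = -2x² + 1, and u(2) = -7.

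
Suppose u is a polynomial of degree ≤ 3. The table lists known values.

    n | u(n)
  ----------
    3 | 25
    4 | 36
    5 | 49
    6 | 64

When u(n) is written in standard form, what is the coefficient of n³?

0

First differences: 11, 13, 15. Second differences: 2, 2.
Level-2 differences are constant, so u has degree 2.
Fitting a degree-2 polynomial gives u(n) = n² + 4n + 4.
The coefficient of n³ is 0.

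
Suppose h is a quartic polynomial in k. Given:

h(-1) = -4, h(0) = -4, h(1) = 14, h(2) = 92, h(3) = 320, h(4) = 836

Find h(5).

1826

Write h(k) = ak^4 + bk³ + ck² + dk + e; the 6 given values yield a linear system in the 5 coefficients.
Solving, h(k) = 2k^4 + 3k³ + 7k² + 6k - 4.
Then h(5) = 1826.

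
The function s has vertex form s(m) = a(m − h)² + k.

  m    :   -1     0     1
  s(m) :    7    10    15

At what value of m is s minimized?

-2

First differences 3, 5; second difference 2 = 2a, so a = 1.
Expanding, the m-coefficient is −2ah = -2h; matching it to the data gives h = -2, and then k = 6.
So s(m) = 1(m + 2)² + 6.
Hence h = -2.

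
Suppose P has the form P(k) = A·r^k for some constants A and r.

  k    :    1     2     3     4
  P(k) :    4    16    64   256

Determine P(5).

Consecutive ratio: 16/4 = 4, and 64/16 = 4, so r = 4.
Then A·4^1 = 4 gives A = 1, and P(k) = 1·4^k.
P(5) = 1·4^5 = 1024.

1024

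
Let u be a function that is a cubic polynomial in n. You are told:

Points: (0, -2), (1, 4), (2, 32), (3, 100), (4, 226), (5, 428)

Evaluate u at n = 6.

Write u(n) = an³ + bn² + cn + d; the 6 given values yield a linear system in the 4 coefficients.
Solving, u(n) = 3n³ + 2n² + n - 2.
Then u(6) = 724.

724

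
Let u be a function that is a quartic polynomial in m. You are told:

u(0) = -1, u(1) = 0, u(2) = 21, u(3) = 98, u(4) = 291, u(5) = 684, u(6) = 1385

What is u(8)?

First differences: 1, 21, 77, 193, 393, 701. Second differences: 20, 56, 116, 200, 308. Third differences: 36, 60, 84, 108. Fourth differences: 24, 24, 24.
Level-4 differences are constant, so u has degree 4.
Fitting a degree-4 polynomial gives u(m) = m^4 + 3m² - 3m - 1.
Then u(8) = 4263.

4263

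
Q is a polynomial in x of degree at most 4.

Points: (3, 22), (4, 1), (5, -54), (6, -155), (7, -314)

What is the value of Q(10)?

Write Q(x) = ax^4 + bx³ + cx² + dx + e; the 5 given values yield a linear system in the 5 coefficients.
Solving, the leading coefficient vanishes, and Q(x) = -2x³ + 7x² + 4x + 1.
Then Q(10) = -1259.

-1259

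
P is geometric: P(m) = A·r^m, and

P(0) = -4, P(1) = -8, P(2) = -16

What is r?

Consecutive ratio: -8/(-4) = 2, and -16/(-8) = 2, so r = 2.
Then A·2^0 = -4 gives A = -4, and P(m) = -4·2^m.

2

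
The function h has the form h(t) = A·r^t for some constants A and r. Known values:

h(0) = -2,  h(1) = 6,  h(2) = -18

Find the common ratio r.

Consecutive ratio: 6/(-2) = -3, and -18/6 = -3, so r = -3.
Then A·(-3)^0 = -2 gives A = -2, and h(t) = -2·(-3)^t.

-3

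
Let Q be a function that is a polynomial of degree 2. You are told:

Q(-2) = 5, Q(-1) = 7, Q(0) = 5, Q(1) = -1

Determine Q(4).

-43

First differences: 2, -2, -6. Second differences: -4, -4.
Level-2 differences are constant, so Q has degree 2.
Fitting a degree-2 polynomial gives Q(n) = -2n² - 4n + 5.
Then Q(4) = -43.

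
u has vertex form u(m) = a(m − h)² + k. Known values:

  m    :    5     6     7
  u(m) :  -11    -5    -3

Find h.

First differences 6, 2; second difference -4 = 2a, so a = -2.
Expanding, the m-coefficient is −2ah = 4h; matching it to the data gives h = 7, and then k = -3.
So u(m) = -2(m − 7)² − 3.
Hence h = 7.

7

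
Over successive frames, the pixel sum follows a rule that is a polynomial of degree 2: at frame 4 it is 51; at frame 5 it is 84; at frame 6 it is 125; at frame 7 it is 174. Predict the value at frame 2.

9

Write the value at x as P(x).
First differences: 33, 41, 49. Second differences: 8, 8.
Level-2 differences are constant, so P has degree 2.
Fitting a degree-2 polynomial gives P(x) = 4x² - 3x - 1.
Then P(2) = 9.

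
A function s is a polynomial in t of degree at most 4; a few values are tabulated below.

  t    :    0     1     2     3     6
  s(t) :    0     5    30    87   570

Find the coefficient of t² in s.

Write s(t) = at^4 + bt³ + ct² + dt + e; the 5 given values yield a linear system in the 5 coefficients.
Solving, the leading coefficient vanishes, and s(t) = 2t³ + 4t² - t.
The coefficient of t² is 4.

4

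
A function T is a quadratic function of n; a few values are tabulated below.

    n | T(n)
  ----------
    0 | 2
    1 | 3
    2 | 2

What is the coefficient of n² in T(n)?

-1

Write T(n) = an² + bn + c; the 3 given values yield a linear system in the 3 coefficients.
Solving, T(n) = -n² + 2n + 2.
The coefficient of n² is -1.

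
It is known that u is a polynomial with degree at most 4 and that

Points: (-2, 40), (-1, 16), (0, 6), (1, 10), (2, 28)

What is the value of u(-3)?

Write u(t) = at^4 + bt³ + ct² + dt + e; the 5 given values yield a linear system in the 5 coefficients.
Solving, the top 2 coefficients vanish, and u(t) = 7t² - 3t + 6.
Then u(-3) = 78.

78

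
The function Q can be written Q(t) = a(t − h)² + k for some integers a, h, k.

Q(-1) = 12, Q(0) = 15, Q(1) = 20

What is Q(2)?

27

First differences 3, 5; second difference 2 = 2a, so a = 1.
Expanding, the t-coefficient is −2ah = -2h; matching it to the data gives h = -2, and then k = 11.
So Q(t) = 1(t + 2)² + 11.
Q(2) = 1·4² + 11 = 27.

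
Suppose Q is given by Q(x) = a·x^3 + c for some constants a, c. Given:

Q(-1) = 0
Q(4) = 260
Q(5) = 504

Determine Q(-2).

From Q(-1) = 0 and Q(4) = 260: -1a + c = 0 and 64a + c = 260.
Subtracting: 65a = 260, so a = 4; then c = 0 − 4·(-1) = 4.
So Q(x) = 4x³ + 4, and Q(-2) = -28.

-28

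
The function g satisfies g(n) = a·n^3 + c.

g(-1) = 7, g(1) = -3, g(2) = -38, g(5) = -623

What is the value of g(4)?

-318

From g(-1) = 7 and g(1) = -3: -1a + c = 7 and 1a + c = -3.
Subtracting: 2a = -10, so a = -5; then c = 7 − (-5)·(-1) = 2.
So g(n) = -5n³ + 2, and g(4) = -318.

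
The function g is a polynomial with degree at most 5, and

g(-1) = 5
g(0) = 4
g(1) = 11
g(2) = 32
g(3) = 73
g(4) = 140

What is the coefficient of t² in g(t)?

4

Write g(t) = at^5 + bt^4 + ct³ + dt² + et + p; the 6 given values yield a linear system in the 6 coefficients.
Solving, the top 2 coefficients vanish, and g(t) = t³ + 4t² + 2t + 4.
The coefficient of t² is 4.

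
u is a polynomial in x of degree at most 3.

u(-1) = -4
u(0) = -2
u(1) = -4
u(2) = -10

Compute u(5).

-52

First differences: 2, -2, -6. Second differences: -4, -4.
Level-2 differences are constant, so u has degree 2.
Fitting a degree-2 polynomial gives u(x) = -2x² - 2.
Then u(5) = -52.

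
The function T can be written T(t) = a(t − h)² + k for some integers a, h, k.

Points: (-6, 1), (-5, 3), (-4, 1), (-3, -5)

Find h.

First differences 2, -2, -6; second difference -4 = 2a, so a = -2.
Expanding, the t-coefficient is −2ah = 4h; matching it to the data gives h = -5, and then k = 3.
So T(t) = -2(t + 5)² + 3.
Hence h = -5.

-5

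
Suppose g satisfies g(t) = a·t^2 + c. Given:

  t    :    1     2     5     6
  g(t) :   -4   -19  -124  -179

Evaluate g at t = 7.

-244

From g(1) = -4 and g(2) = -19: 1a + c = -4 and 4a + c = -19.
Subtracting: 3a = -15, so a = -5; then c = -4 − (-5)·1 = 1.
So g(t) = -5t² + 1, and g(7) = -244.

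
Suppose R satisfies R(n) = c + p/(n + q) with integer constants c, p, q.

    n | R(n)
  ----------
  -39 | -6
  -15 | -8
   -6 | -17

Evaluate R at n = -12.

-9

(R(n) − c)(n + q) = p for each data point; the three points give a linear system in c and q, then p follows.
Solving: c = -5, q = 3, p = 36, so R(n) = -5 + 36/(n + 3).
Then R(-12) = -5 + 36/(-9) = -9.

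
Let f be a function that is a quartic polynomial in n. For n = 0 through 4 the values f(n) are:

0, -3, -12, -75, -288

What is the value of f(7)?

Write f(n) = an^4 + bn³ + cn² + dn + e; the 5 given values yield a linear system in the 5 coefficients.
Solving, f(n) = -2n^4 + 4n³ - n² - 4n.
Then f(7) = -3507.

-3507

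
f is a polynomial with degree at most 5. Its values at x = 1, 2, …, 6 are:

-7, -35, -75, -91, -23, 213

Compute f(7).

Write f(x) = ax^5 + bx^4 + cx³ + dx² + ex + p; the 6 given values yield a linear system in the 6 coefficients.
Solving, the leading coefficient vanishes, and f(x) = x^4 - 4x³ - 7x² + 6x - 3.
Then f(7) = 725.

725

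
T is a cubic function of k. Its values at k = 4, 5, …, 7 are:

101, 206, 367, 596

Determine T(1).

2

Write T(k) = ak³ + bk² + ck + d; the 4 given values yield a linear system in the 4 coefficients.
Solving, T(k) = 2k³ - 2k² + k + 1.
Then T(1) = 2.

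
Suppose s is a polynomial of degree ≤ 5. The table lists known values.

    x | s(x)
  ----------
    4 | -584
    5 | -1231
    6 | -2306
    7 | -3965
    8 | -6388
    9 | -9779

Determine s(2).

-70

First differences: -647, -1075, -1659, -2423, -3391. Second differences: -428, -584, -764, -968. Third differences: -156, -180, -204. Fourth differences: -24, -24.
Level-4 differences are constant, so s has degree 4.
Fitting a degree-4 polynomial gives s(x) = -x^4 - 4x³ - 3x² - 7x + 4.
Then s(2) = -70.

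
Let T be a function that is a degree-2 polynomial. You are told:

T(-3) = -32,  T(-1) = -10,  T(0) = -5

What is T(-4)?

-49

Write T(n) = an² + bn + c; the 3 given values yield a linear system in the 3 coefficients.
Solving, T(n) = -2n² + 3n - 5.
Then T(-4) = -49.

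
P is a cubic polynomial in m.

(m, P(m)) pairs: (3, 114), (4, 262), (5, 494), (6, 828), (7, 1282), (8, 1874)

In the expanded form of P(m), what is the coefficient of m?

-5

First differences: 148, 232, 334, 454, 592. Second differences: 84, 102, 120, 138. Third differences: 18, 18, 18.
Level-3 differences are constant, so P has degree 3.
Fitting a degree-3 polynomial gives P(m) = 3m³ + 6m² - 5m - 6.
The coefficient of m is -5.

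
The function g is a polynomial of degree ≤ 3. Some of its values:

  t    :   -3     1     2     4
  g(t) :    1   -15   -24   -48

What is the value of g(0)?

-8

Write g(t) = at³ + bt² + ct + d; the 4 given values yield a linear system in the 4 coefficients.
Solving, the leading coefficient vanishes, and g(t) = -t² - 6t - 8.
Then g(0) = -8.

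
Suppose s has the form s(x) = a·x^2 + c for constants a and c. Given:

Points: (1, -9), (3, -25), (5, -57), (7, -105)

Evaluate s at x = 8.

From s(1) = -9 and s(3) = -25: 1a + c = -9 and 9a + c = -25.
Subtracting: 8a = -16, so a = -2; then c = -9 − (-2)·1 = -7.
So s(x) = -2x² − 7, and s(8) = -135.

-135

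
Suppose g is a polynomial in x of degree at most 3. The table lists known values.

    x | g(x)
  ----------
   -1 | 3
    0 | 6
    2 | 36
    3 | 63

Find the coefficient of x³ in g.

Write g(x) = ax³ + bx² + cx + d; the 4 given values yield a linear system in the 4 coefficients.
Solving, the leading coefficient vanishes, and g(x) = 4x² + 7x + 6.
The coefficient of x³ is 0.

0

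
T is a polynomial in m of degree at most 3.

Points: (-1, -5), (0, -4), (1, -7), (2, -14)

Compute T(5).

-59

Write T(m) = am³ + bm² + cm + d; the 4 given values yield a linear system in the 4 coefficients.
Solving, the leading coefficient vanishes, and T(m) = -2m² - m - 4.
Then T(5) = -59.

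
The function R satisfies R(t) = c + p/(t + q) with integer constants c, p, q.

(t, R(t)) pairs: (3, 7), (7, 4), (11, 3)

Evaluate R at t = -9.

(R(t) − c)(t + q) = p for each data point; the three points give a linear system in c and q, then p follows.
Solving: c = 1, q = 1, p = 24, so R(t) = 1 + 24/(t + 1).
Then R(-9) = 1 + 24/(-8) = -2.

-2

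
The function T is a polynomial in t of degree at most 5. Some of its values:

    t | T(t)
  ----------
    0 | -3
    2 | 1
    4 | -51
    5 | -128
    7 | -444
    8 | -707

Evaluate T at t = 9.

-1056

Write T(t) = at^5 + bt^4 + ct³ + dt² + et + p; the 6 given values yield a linear system in the 6 coefficients.
Solving, the top 2 coefficients vanish, and T(t) = -2t³ + 5t² - 3.
Then T(9) = -1056.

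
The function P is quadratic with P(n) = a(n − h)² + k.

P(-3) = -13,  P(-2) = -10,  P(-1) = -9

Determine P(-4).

First differences 3, 1; second difference -2 = 2a, so a = -1.
Expanding, the n-coefficient is −2ah = 2h; matching it to the data gives h = -1, and then k = -9.
So P(n) = -1(n + 1)² − 9.
P(-4) = -1·(-3)² − 9 = -18.

-18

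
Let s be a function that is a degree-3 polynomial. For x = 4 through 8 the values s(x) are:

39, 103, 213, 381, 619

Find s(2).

First differences: 64, 110, 168, 238. Second differences: 46, 58, 70. Third differences: 12, 12.
Level-3 differences are constant, so s has degree 3.
Fitting a degree-3 polynomial gives s(x) = 2x³ - 7x² + 5x + 3.
Then s(2) = 1.

1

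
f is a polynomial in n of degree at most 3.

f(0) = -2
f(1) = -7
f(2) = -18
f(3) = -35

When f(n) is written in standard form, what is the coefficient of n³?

First differences: -5, -11, -17. Second differences: -6, -6.
Level-2 differences are constant, so f has degree 2.
Fitting a degree-2 polynomial gives f(n) = -3n² - 2n - 2.
The coefficient of n³ is 0.

0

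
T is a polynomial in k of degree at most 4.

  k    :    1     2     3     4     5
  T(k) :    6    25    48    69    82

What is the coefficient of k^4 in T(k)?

0

Write T(k) = ak^4 + bk³ + ck² + dk + e; the 5 given values yield a linear system in the 5 coefficients.
Solving, the leading coefficient vanishes, and T(k) = -k³ + 8k² + 2k - 3.
The coefficient of k^4 is 0.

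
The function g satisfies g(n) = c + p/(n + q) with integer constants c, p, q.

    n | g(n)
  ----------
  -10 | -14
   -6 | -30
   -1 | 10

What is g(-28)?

-8

(g(n) − c)(n + q) = p for each data point; the three points give a linear system in c and q, then p follows.
Solving: c = -6, q = 4, p = 48, so g(n) = -6 + 48/(n + 4).
Then g(-28) = -6 + 48/(-24) = -8.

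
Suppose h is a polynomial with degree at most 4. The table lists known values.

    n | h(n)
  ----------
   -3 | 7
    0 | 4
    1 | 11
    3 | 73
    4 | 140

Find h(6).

376

Write h(n) = an^4 + bn³ + cn² + dn + e; the 5 given values yield a linear system in the 5 coefficients.
Solving, the leading coefficient vanishes, and h(n) = n³ + 4n² + 2n + 4.
Then h(6) = 376.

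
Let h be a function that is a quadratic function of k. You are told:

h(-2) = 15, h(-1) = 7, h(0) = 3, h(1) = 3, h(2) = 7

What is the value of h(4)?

27

First differences: -8, -4, 0, 4. Second differences: 4, 4, 4.
Level-2 differences are constant, so h has degree 2.
Fitting a degree-2 polynomial gives h(k) = 2k² - 2k + 3.
Then h(4) = 27.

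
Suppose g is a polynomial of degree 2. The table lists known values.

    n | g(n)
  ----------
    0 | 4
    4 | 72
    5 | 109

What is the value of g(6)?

Write g(n) = an² + bn + c; the 3 given values yield a linear system in the 3 coefficients.
Solving, g(n) = 4n² + n + 4.
Then g(6) = 154.

154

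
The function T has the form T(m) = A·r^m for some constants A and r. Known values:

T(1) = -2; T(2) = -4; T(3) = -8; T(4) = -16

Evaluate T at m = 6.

-64

Consecutive ratio: -4/(-2) = 2, and -8/(-4) = 2, so r = 2.
Then A·2^1 = -2 gives A = -1, and T(m) = -1·2^m.
T(6) = -1·2^6 = -64.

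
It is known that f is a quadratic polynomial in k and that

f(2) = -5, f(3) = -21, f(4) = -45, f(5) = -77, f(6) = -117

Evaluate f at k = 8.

First differences: -16, -24, -32, -40. Second differences: -8, -8, -8.
Level-2 differences are constant, so f has degree 2.
Fitting a degree-2 polynomial gives f(k) = -4k² + 4k + 3.
Then f(8) = -221.

-221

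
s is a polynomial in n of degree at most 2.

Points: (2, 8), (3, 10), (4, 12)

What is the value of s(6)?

Write s(n) = an² + bn + c; the 3 given values yield a linear system in the 3 coefficients.
Solving, the leading coefficient vanishes, and s(n) = 2n + 4.
Then s(6) = 16.

16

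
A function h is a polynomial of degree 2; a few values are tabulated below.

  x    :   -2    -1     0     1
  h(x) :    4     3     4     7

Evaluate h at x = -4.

First differences: -1, 1, 3. Second differences: 2, 2.
Level-2 differences are constant, so h has degree 2.
Fitting a degree-2 polynomial gives h(x) = x² + 2x + 4.
Then h(-4) = 12.

12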